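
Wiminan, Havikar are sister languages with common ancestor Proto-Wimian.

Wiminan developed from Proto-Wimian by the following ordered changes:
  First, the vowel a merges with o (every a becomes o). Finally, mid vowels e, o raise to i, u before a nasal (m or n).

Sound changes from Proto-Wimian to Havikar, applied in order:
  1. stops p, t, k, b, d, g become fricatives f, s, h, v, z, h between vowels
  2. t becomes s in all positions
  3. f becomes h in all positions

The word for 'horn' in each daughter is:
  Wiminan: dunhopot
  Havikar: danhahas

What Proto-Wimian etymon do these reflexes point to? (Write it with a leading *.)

*danhapat

Position 8: Wiminan has t, Havikar has s. Wiminan preserves t here (none of its changes turn any other segment into t), so the proto-segment is *t.
Position 5: Wiminan has o, Havikar has a. Havikar preserves a here (none of its changes turn any other segment into a), so the proto-segment is *a.
Position 6: Wiminan has p, Havikar has h. Wiminan preserves p here (none of its changes turn any other segment into p), so the proto-segment is *p.
Verify the candidate proto-form against each daughter:
Wiminan: *danhapat
  danhapat → donhopot   [vowel merger]
  donhopot → dunhopot   [pre-nasal raising]
  giving Wiminan dunhopot.
Havikar: *danhapat > danhafat > danhafas > danhahas  (by intervocalic lenition, unconditioned shift, unconditioned shift)
No other proto-form is consistent with every reflex, so the reconstruction is *danhapat.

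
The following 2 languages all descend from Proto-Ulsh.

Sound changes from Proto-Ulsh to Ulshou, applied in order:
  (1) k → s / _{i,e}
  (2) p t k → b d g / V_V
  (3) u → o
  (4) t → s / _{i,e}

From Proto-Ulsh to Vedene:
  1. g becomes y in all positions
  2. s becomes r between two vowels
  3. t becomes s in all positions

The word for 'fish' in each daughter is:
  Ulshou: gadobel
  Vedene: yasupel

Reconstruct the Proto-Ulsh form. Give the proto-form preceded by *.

*gatupel

Position 3: Ulshou has d, Vedene has s. Taking the neighbouring segments as reconstructed: Ulshou d could go back to *t or *d; Vedene s can only go back to *t — the one source consistent with every daughter is *t.
Position 1: Ulshou has g, Vedene has y. Taking the neighbouring segments as reconstructed: Ulshou g can only go back to *g; Vedene y could go back to *g or *y — the one source consistent with every daughter is *g.
This points to *gatupel. Verify forward in each daughter:
Ulshou: *gatupel
  gatupel (rule 1 does not apply)
  gatupel → gadubel   [intervocalic voicing]
  gadubel → gadobel   [vowel merger]
  gadobel (rule 4 does not apply)
  giving Ulshou gadobel.
Vedene: *gatupel
  gatupel → yatupel   [unconditioned shift]
  yatupel (rule 2 does not apply)
  yatupel → yasupel   [unconditioned shift]
  giving Vedene yasupel.
Only *gatupel yields all of Ulshou gadobel, Vedene yasupel.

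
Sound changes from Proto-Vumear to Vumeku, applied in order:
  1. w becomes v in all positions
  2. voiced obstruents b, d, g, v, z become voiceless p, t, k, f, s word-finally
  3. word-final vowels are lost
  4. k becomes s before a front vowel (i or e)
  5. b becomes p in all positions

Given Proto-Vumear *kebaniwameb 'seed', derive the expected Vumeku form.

sepanivamep

Vumeku: *kebaniwameb
  kebaniwameb → kebanivameb   [unconditioned shift]
  kebanivameb → kebanivamep   [final devoicing]
  kebanivamep (rule 3 does not apply)
  kebanivamep → sebanivamep   [palatalisation]
  sebanivamep → sepanivamep   [unconditioned shift]
  giving Vumeku sepanivamep.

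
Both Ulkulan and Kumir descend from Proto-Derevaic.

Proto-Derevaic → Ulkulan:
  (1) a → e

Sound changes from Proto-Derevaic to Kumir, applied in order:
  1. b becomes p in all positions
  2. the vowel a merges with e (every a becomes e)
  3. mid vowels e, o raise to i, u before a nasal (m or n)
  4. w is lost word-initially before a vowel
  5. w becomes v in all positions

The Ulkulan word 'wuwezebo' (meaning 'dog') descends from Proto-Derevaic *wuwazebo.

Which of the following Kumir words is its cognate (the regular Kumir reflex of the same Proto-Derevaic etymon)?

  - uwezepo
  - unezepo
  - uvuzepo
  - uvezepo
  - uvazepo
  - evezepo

uvezepo

Kumir: start from *wuwazebo.
  rule 1 (unconditioned shift): wuwazebo → wuwazepo
  rule 2 (vowel merger): wuwazepo → wuwezepo
  rule 3: no change — wuwezepo
  rule 4 (glide loss): wuwezepo → uwezepo
  rule 5 (unconditioned shift): uwezepo → uvezepo
  ⇒ Kumir uvezepo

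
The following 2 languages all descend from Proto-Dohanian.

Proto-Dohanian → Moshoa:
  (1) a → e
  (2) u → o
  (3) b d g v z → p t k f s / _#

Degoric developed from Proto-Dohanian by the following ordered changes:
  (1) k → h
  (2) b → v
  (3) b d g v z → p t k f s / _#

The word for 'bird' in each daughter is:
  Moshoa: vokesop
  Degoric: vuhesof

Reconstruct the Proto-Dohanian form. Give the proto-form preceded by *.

Position 2: Moshoa has o, Degoric has u. Degoric preserves u here (none of its changes turn any other segment into u), so the proto-segment is *u.
Position 7: Moshoa has p, Degoric has f. Taking the neighbouring segments as reconstructed: Moshoa p could go back to *p or *b; Degoric f could go back to *b or *f or *v — the one source consistent with every daughter is *b.
Position 3: Moshoa has k, Degoric has h. Taking the neighbouring segments as reconstructed: Moshoa k can only go back to *k; Degoric h could go back to *k or *h — the one source consistent with every daughter is *k.
This points to *vukesob. Verify forward in each daughter:
Moshoa: *vukesob > vokesob > vokesop  (by vowel merger, final devoicing)
Degoric: start from *vukesob.
  rule 1 (unconditioned shift): vukesob → vuhesob
  rule 2 (unconditioned shift): vuhesob → vuhesov
  rule 3 (final devoicing): vuhesov → vuhesof
  ⇒ Degoric vuhesof
*vukesob is the unique common source.

*vukesob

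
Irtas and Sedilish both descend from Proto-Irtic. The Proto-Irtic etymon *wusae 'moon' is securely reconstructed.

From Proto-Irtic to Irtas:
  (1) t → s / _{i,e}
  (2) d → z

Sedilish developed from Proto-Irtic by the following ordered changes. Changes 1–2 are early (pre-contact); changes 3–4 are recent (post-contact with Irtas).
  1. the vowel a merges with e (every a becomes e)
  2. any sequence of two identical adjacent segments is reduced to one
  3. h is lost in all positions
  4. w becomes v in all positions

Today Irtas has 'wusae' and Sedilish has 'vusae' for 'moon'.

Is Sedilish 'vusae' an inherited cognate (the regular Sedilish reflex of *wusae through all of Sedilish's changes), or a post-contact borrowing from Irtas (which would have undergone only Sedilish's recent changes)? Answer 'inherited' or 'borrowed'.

If inherited, *wusae would pass through all of Sedilish's changes:
Sedilish: *wusae
  wusae → wusee   [vowel merger]
  wusee → wuse   [degemination]
  wuse (rule 3 does not apply)
  wuse → vuse   [unconditioned shift]
  giving Sedilish vuse.
If borrowed from Irtas 'wusae' after the early changes, it would undergo only the recent ones:
  rule 3 (h-loss): no change (wusae)
  rule 4 (unconditioned shift): wusae → vusae
  ⇒ as a loan: vusae
Sedilish 'vusae' matches the loan outcome 'vusae', not the inherited 'vuse' — it skipped the early Sedilish changes, so it was borrowed from Irtas.

borrowed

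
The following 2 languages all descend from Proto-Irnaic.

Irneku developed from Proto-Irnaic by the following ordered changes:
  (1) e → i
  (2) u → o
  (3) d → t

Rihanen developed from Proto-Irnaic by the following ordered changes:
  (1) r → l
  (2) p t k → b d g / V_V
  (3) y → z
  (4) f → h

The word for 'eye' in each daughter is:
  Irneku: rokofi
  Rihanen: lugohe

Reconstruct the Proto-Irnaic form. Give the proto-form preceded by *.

Position 1: Irneku has r, Rihanen has l. Irneku preserves r here (none of its changes turn any other segment into r), so the proto-segment is *r.
Position 3: Irneku has k, Rihanen has g. Irneku preserves k here (none of its changes turn any other segment into k), so the proto-segment is *k.
Position 5: Irneku has f, Rihanen has h. Irneku preserves f here (none of its changes turn any other segment into f), so the proto-segment is *f.
Verify the candidate proto-form against each daughter:
Irneku: *rukofe > rukofi > rokofi  (by vowel merger, vowel merger)
Rihanen: *rukofe
  rukofe → lukofe   [unconditioned shift]
  lukofe → lugofe   [intervocalic voicing]
  lugofe (rule 3 does not apply)
  lugofe → lugohe   [unconditioned shift]
  giving Rihanen lugohe.
*rukofe is the unique common source.

*rukofe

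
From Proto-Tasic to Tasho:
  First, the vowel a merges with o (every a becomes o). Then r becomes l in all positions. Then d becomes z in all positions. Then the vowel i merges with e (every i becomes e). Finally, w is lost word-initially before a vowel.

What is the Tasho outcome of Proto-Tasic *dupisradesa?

Tasho: start from *dupisradesa.
  rule 1 (vowel merger): dupisradesa → dupisrodeso
  rule 2 (unconditioned shift): dupisrodeso → dupislodeso
  rule 3 (unconditioned shift): dupislodeso → zupislozeso
  rule 4 (vowel merger): zupislozeso → zupeslozeso
  rule 5: no change — zupeslozeso
  ⇒ Tasho zupeslozeso

zupeslozeso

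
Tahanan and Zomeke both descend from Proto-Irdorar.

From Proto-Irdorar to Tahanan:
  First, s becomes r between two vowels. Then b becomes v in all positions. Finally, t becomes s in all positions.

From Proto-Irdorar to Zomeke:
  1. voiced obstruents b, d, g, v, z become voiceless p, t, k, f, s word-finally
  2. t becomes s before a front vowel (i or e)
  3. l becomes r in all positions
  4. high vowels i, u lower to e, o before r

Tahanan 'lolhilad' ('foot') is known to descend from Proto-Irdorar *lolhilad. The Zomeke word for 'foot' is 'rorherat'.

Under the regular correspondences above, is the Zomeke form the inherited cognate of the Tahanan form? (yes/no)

yes

Derive the expected Zomeke reflex of *lolhilad:
Zomeke: *lolhilad > lolhilat > rorhirat > rorherat  (by final devoicing, unconditioned shift, pre-rhotic lowering)
Zomeke 'rorherat' matches the regular reflex exactly, so the pair is cognate.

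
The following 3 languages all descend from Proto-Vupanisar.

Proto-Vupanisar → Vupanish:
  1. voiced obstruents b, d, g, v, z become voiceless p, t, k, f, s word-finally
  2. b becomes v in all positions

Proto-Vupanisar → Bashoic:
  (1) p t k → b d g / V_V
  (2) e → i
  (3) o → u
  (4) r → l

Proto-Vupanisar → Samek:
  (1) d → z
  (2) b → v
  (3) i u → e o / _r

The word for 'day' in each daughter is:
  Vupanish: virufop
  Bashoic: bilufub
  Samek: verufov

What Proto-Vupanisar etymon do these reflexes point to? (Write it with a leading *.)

Position 6: Vupanish has o, Bashoic has u, Samek has o. Vupanish preserves o here (none of its changes turn any other segment into o), so the proto-segment is *o.
Position 3: Vupanish has r, Bashoic has l, Samek has r. Vupanish preserves r here (none of its changes turn any other segment into r), so the proto-segment is *r.
Verify the candidate proto-form against each daughter:
Vupanish: start from *birufob.
  rule 1 (final devoicing): birufob → birufop
  rule 2 (unconditioned shift): birufop → virufop
  ⇒ Vupanish virufop
Bashoic: start from *birufob.
  rule 1: no change — birufob
  rule 2: no change — birufob
  rule 3 (vowel merger): birufob → birufub
  rule 4 (unconditioned shift): birufub → bilufub
  ⇒ Bashoic bilufub
Samek: *birufob > virufov > verufov  (by unconditioned shift, pre-rhotic lowering)
*birufob is the unique common source.

*birufob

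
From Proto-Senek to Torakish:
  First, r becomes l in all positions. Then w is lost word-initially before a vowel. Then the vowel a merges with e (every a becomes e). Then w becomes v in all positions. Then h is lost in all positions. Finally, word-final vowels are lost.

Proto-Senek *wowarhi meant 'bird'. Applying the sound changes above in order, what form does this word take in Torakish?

Torakish: *wowarhi
  wowarhi → wowalhi   [unconditioned shift]
  wowalhi → owalhi   [glide loss]
  owalhi → owelhi   [vowel merger]
  owelhi → ovelhi   [unconditioned shift]
  ovelhi → oveli   [h-loss]
  oveli → ovel   [apocope]
  giving Torakish ovel.

ovel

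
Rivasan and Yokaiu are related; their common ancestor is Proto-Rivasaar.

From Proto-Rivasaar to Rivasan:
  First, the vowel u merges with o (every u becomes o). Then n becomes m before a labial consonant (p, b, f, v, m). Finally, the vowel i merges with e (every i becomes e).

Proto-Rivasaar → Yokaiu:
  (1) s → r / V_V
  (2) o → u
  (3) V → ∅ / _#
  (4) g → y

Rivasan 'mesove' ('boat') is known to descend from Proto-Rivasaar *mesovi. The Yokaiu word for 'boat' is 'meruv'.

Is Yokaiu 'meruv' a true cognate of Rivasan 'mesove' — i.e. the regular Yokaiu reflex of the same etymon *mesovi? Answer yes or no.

yes

Derive the expected Yokaiu reflex of *mesovi:
Yokaiu: *mesovi > merovi > meruvi > meruv  (by rhotacism, vowel merger, apocope)
Yokaiu 'meruv' matches the regular reflex exactly, so the pair is cognate.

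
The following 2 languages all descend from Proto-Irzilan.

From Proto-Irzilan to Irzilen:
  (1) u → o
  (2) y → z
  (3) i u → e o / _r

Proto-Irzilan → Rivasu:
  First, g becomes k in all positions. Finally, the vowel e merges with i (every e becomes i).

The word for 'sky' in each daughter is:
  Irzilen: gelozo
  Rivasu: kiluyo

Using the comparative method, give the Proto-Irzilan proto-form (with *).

Position 2: Irzilen has e, Rivasu has i. Taking the neighbouring segments as reconstructed: Irzilen e can only go back to *e; Rivasu i could go back to *e or *i — the one source consistent with every daughter is *e.
Position 1: Irzilen has g, Rivasu has k. Irzilen preserves g here (none of its changes turn any other segment into g), so the proto-segment is *g.
Verify the candidate proto-form against each daughter:
Irzilen: *geluyo > geloyo > gelozo  (by vowel merger, unconditioned shift)
Rivasu: *geluyo > keluyo > kiluyo  (by unconditioned shift, vowel merger)
Only *geluyo yields all of Irzilen gelozo, Rivasu kiluyo.

*geluyo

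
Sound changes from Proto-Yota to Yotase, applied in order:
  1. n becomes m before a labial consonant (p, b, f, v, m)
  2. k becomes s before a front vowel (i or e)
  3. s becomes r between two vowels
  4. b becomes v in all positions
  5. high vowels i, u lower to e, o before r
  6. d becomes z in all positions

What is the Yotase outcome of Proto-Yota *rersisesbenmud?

Yotase: start from *rersisesbenmud.
  rule 1 (nasal place assimilation): rersisesbenmud → rersisesbemmud
  rule 2: no change — rersisesbemmud
  rule 3 (rhotacism): rersisesbemmud → rersiresbemmud
  rule 4 (unconditioned shift): rersiresbemmud → rersiresvemmud
  rule 5 (pre-rhotic lowering): rersiresvemmud → rerseresvemmud
  rule 6 (unconditioned shift): rerseresvemmud → rerseresvemmuz
  ⇒ Yotase rerseresvemmuz

rerseresvemmuz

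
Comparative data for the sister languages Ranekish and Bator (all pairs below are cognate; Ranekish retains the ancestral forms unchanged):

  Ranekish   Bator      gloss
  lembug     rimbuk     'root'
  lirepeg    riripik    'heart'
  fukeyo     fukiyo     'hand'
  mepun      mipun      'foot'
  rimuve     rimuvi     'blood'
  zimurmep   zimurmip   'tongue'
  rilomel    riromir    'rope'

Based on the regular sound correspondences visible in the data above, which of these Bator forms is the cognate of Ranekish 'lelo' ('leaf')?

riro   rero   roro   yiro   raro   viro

riro

lembug ~ rimbuk — Ranekish l corresponds to Bator r word-initially before a front vowel.
lirepeg ~ riripik, fukeyo ~ fukiyo — Ranekish e corresponds to Bator i after a consonant, before a consonant other than r, m, n, p, b, f, v.
rilomel ~ riromir — Ranekish l corresponds to Bator r between vowels (before a back vowel).
Applying these to Ranekish 'lelo':
  lelo → relo   (l→r word-initially before a front vowel)
  relo → rilo   (e→i after a consonant, before a consonant other than r, m, n, p, b, f, v)
  rilo → riro   (l→r between vowels (before a back vowel))
So the Bator cognate is 'riro'.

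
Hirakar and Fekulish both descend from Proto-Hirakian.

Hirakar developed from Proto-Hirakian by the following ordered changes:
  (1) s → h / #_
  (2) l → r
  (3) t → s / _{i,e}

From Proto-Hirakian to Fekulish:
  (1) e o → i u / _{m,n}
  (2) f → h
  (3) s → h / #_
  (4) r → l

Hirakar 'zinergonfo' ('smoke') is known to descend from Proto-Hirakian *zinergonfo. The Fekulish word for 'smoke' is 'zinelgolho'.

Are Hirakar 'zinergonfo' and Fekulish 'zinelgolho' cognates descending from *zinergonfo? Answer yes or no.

no

Derive the expected Fekulish reflex of *zinergonfo:
Fekulish: *zinergonfo
  zinergonfo → zinergunfo   [pre-nasal raising]
  zinergunfo → zinergunho   [unconditioned shift]
  zinergunho (rule 3 does not apply)
  zinergunho → zinelgunho   [unconditioned shift]
  giving Fekulish zinelgunho.
The regular Fekulish reflex would be 'zinelgunho', but the attested form is 'zinelgolho'. The correspondence is irregular, so they are not cognates (the Fekulish form has a different source).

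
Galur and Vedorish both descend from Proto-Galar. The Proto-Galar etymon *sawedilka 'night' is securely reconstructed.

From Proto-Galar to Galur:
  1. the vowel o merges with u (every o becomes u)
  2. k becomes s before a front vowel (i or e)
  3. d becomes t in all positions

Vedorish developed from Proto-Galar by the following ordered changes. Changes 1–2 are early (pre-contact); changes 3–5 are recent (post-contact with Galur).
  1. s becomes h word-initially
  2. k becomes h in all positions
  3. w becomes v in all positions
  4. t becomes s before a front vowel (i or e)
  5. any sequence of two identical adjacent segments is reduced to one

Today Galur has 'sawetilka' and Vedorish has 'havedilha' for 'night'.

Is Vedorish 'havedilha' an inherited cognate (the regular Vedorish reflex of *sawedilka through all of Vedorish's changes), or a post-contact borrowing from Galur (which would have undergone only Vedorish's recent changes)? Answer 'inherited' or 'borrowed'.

If inherited, *sawedilka would pass through all of Vedorish's changes:
Vedorish: *sawedilka
  sawedilka → hawedilka   [debuccalisation]
  hawedilka → hawedilha   [unconditioned shift]
  hawedilha → havedilha   [unconditioned shift]
  havedilha (rule 4 does not apply)
  havedilha (rule 5 does not apply)
  giving Vedorish havedilha.
If borrowed from Galur 'sawetilka' after the early changes, it would undergo only the recent ones:
  rule 3 (unconditioned shift): sawetilka → savetilka
  rule 4 (palatalisation): savetilka → savesilka
  rule 5 (degemination): no change (savesilka)
  ⇒ as a loan: savesilka
Vedorish 'havedilha' matches the inherited outcome exactly, so it is an inherited cognate, not a loan.

inherited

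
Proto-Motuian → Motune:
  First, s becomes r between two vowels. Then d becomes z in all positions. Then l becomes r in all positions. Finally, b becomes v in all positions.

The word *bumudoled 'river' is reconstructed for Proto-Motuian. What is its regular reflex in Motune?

vumuzorez

Motune: start from *bumudoled.
  rule 1: no change — bumudoled
  rule 2 (unconditioned shift): bumudoled → bumuzolez
  rule 3 (unconditioned shift): bumuzolez → bumuzorez
  rule 4 (unconditioned shift): bumuzorez → vumuzorez
  ⇒ Motune vumuzorez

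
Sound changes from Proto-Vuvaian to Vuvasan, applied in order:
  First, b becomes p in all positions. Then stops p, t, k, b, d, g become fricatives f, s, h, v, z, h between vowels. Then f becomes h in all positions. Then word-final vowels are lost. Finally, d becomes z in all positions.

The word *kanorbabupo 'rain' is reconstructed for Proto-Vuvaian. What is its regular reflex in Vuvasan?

Vuvasan: start from *kanorbabupo.
  rule 1 (unconditioned shift): kanorbabupo → kanorpapupo
  rule 2 (intervocalic lenition): kanorpapupo → kanorpafufo
  rule 3 (unconditioned shift): kanorpafufo → kanorpahuho
  rule 4 (apocope): kanorpahuho → kanorpahuh
  rule 5: no change — kanorpahuh
  ⇒ Vuvasan kanorpahuh

kanorpahuh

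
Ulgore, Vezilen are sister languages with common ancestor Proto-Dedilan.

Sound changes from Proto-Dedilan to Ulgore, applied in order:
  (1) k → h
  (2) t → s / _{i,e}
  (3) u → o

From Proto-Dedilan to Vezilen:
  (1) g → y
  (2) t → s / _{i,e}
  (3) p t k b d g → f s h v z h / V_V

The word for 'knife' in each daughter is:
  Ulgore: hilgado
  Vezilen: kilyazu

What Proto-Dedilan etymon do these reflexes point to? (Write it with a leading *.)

Position 6: Ulgore has d, Vezilen has z. Ulgore preserves d here (none of its changes turn any other segment into d), so the proto-segment is *d.
Position 1: Ulgore has h, Vezilen has k. Vezilen preserves k here (none of its changes turn any other segment into k), so the proto-segment is *k.
Position 7: Ulgore has o, Vezilen has u. Vezilen preserves u here (none of its changes turn any other segment into u), so the proto-segment is *u.
This points to *kilgadu. Verify forward in each daughter:
Ulgore: start from *kilgadu.
  rule 1 (unconditioned shift): kilgadu → hilgadu
  rule 2: no change — hilgadu
  rule 3 (vowel merger): hilgadu → hilgado
  ⇒ Ulgore hilgado
Vezilen: start from *kilgadu.
  rule 1 (unconditioned shift): kilgadu → kilyadu
  rule 2: no change — kilyadu
  rule 3 (intervocalic lenition): kilyadu → kilyazu
  ⇒ Vezilen kilyazu
No other proto-form is consistent with every reflex, so the reconstruction is *kilgadu.

*kilgadu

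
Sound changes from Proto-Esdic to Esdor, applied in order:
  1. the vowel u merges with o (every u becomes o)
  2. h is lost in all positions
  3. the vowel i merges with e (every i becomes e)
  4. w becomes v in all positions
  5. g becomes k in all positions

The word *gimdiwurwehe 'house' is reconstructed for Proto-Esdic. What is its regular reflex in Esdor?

Esdor: *gimdiwurwehe > gimdiworwehe > gimdiworwee > gemdeworwee > gemdevorvee > kemdevorvee  (by vowel merger, h-loss, vowel merger, unconditioned shift, unconditioned shift)

kemdevorvee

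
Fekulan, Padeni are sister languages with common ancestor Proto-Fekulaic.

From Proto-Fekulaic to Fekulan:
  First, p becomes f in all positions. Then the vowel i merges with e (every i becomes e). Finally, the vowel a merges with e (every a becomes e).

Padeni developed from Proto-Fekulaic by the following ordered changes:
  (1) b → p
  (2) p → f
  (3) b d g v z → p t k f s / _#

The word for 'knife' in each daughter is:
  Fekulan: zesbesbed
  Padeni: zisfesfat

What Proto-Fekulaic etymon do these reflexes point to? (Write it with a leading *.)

Position 9: Fekulan has d, Padeni has t. Fekulan preserves d here (none of its changes turn any other segment into d), so the proto-segment is *d.
Position 7: Fekulan has b, Padeni has f. Fekulan preserves b here (none of its changes turn any other segment into b), so the proto-segment is *b.
Position 2: Fekulan has e, Padeni has i. Padeni preserves i here (none of its changes turn any other segment into i), so the proto-segment is *i.
Continuing position by position gives *zisbesbad; check it forward:
Fekulan: *zisbesbad > zesbesbad > zesbesbed  (by vowel merger, vowel merger)
Padeni: *zisbesbad > zispespad > zisfesfad > zisfesfat  (by unconditioned shift, unconditioned shift, final devoicing)
No other proto-form is consistent with every reflex, so the reconstruction is *zisbesbad.

*zisbesbad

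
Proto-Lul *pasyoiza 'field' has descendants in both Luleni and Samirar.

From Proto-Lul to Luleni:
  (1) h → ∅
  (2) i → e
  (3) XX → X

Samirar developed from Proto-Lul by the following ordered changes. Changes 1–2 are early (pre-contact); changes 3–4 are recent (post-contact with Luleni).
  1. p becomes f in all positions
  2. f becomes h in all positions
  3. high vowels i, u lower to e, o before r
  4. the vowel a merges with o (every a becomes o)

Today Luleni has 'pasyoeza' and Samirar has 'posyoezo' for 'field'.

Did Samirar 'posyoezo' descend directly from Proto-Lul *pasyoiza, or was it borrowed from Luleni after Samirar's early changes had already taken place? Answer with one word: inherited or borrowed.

borrowed

If inherited, *pasyoiza would pass through all of Samirar's changes:
Samirar: *pasyoiza
  pasyoiza → fasyoiza   [unconditioned shift]
  fasyoiza → hasyoiza   [unconditioned shift]
  hasyoiza (rule 3 does not apply)
  hasyoiza → hosyoizo   [vowel merger]
  giving Samirar hosyoizo.
If borrowed from Luleni 'pasyoeza' after the early changes, it would undergo only the recent ones:
  rule 3 (pre-rhotic lowering): no change (pasyoeza)
  rule 4 (vowel merger): pasyoeza → posyoezo
  ⇒ as a loan: posyoezo
Samirar 'posyoezo' matches the loan outcome 'posyoezo', not the inherited 'hosyoizo' — it skipped the early Samirar changes, so it was borrowed from Luleni.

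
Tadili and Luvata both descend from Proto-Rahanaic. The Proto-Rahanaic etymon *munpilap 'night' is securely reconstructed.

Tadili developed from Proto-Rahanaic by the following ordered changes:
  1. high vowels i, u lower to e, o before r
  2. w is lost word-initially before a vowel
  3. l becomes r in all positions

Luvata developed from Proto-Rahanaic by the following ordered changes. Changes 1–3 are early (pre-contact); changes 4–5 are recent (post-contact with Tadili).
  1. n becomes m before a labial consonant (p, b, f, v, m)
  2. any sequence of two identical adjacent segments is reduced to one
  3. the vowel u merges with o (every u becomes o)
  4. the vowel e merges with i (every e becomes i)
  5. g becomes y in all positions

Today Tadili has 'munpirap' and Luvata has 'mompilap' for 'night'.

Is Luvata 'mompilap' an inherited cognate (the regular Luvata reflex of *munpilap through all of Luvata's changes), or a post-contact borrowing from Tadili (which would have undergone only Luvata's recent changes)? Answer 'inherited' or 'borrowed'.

inherited

If inherited, *munpilap would pass through all of Luvata's changes:
Luvata: *munpilap > mumpilap > mompilap  (by nasal place assimilation, vowel merger)
If borrowed from Tadili 'munpirap' after the early changes, it would undergo only the recent ones:
  rule 4 (vowel merger): no change (munpirap)
  rule 5 (unconditioned shift): no change (munpirap)
  ⇒ as a loan: munpirap
Luvata 'mompilap' matches the inherited outcome exactly, so it is an inherited cognate, not a loan.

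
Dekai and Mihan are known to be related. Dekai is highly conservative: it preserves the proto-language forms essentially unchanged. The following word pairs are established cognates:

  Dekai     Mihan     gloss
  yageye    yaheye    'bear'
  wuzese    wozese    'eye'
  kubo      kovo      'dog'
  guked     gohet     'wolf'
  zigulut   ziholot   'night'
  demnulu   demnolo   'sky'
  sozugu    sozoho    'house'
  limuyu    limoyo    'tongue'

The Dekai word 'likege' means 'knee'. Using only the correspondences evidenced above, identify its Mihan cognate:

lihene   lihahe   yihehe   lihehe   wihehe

guked ~ gohet — Dekai k corresponds to Mihan h between vowels (before a front vowel).
yageye ~ yaheye — Dekai g corresponds to Mihan h between vowels (before a front vowel).
Applying these to Dekai 'likege':
  likege → lihege   (k→h between vowels (before a front vowel))
  lihege → lihehe   (g→h between vowels (before a front vowel))
So the Mihan cognate is 'lihehe'.

lihehe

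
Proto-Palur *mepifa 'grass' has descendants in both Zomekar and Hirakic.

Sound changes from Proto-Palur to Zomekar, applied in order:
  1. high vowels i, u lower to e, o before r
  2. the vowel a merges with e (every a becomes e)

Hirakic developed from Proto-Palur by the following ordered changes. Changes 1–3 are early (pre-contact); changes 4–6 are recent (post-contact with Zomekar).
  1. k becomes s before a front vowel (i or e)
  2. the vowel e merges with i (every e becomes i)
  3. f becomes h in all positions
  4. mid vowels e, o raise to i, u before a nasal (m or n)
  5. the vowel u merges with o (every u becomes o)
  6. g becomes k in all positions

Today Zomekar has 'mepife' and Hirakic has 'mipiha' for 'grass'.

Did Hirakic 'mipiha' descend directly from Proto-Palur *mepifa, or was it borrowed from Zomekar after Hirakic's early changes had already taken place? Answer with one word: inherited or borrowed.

If inherited, *mepifa would pass through all of Hirakic's changes:
Hirakic: start from *mepifa.
  rule 1: no change — mepifa
  rule 2 (vowel merger): mepifa → mipifa
  rule 3 (unconditioned shift): mipifa → mipiha
  rule 4: no change — mipiha
  rule 5: no change — mipiha
  rule 6: no change — mipiha
  ⇒ Hirakic mipiha
If borrowed from Zomekar 'mepife' after the early changes, it would undergo only the recent ones:
  rule 4 (pre-nasal raising): no change (mepife)
  rule 5 (vowel merger): no change (mepife)
  rule 6 (unconditioned shift): no change (mepife)
  ⇒ as a loan: mepife
Hirakic 'mipiha' matches the inherited outcome exactly, so it is an inherited cognate, not a loan.

inherited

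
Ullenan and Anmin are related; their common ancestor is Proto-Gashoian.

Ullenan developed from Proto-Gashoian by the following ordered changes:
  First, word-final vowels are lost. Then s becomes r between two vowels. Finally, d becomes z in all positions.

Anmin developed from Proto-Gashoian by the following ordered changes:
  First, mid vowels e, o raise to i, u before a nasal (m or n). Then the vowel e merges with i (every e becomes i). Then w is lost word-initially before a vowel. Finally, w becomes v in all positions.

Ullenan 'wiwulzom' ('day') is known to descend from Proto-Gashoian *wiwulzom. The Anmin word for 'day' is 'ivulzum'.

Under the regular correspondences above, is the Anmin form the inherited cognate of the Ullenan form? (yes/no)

yes

Derive the expected Anmin reflex of *wiwulzom:
Anmin: *wiwulzom > wiwulzum > iwulzum > ivulzum  (by pre-nasal raising, glide loss, unconditioned shift)
Anmin 'ivulzum' matches the regular reflex exactly, so the pair is cognate.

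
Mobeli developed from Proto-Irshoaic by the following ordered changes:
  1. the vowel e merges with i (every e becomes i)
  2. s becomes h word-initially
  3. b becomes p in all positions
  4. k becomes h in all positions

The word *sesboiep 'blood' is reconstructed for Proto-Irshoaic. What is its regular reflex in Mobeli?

Mobeli: *sesboiep
  sesboiep → sisboiip   [vowel merger]
  sisboiip → hisboiip   [debuccalisation]
  hisboiip → hispoiip   [unconditioned shift]
  hispoiip (rule 4 does not apply)
  giving Mobeli hispoiip.

hispoiip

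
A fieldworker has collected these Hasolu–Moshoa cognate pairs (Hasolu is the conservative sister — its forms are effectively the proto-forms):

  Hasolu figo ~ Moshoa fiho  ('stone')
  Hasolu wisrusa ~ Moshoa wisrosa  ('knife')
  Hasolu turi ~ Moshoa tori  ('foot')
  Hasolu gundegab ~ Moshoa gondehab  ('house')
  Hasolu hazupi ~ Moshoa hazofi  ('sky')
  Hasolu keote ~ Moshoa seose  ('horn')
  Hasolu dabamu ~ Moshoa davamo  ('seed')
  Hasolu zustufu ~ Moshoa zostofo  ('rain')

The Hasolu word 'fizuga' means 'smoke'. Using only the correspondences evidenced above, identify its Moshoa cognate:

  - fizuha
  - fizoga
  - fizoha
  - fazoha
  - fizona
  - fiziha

wisrusa ~ wisrosa, zustufu ~ zostofo — Hasolu u corresponds to Moshoa o after a consonant, before a consonant other than r, m, n, p, b, f, v.
gundegab ~ gondehab — Hasolu g corresponds to Moshoa h between vowels (before a back vowel).
Applying these to Hasolu 'fizuga':
  fizuga → fizoga   (u→o after a consonant, before a consonant other than r, m, n, p, b, f, v)
  fizoga → fizoha   (g→h between vowels (before a back vowel))
So the Moshoa cognate is 'fizoha'.

fizoha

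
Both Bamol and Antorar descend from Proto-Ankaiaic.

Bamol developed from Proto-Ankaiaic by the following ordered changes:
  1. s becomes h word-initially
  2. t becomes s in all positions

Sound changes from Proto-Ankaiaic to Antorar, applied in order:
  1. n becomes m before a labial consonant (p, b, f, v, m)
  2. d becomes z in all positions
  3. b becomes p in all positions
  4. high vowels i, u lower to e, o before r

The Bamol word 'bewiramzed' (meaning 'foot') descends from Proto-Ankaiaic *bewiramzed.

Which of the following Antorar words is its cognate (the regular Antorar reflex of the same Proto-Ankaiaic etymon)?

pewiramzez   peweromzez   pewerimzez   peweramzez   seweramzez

peweramzez

Antorar: *bewiramzed
  bewiramzed (rule 1 does not apply)
  bewiramzed → bewiramzez   [unconditioned shift]
  bewiramzez → pewiramzez   [unconditioned shift]
  pewiramzez → peweramzez   [pre-rhotic lowering]
  giving Antorar peweramzez.
The other candidates each miss or misapply at least one Antorar change.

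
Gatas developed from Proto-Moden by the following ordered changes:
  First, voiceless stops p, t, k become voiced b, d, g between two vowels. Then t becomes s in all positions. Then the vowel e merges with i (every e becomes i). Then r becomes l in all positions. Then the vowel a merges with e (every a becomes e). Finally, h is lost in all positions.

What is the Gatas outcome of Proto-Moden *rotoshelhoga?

Gatas: start from *rotoshelhoga.
  rule 1 (intervocalic voicing): rotoshelhoga → rodoshelhoga
  rule 2: no change — rodoshelhoga
  rule 3 (vowel merger): rodoshelhoga → rodoshilhoga
  rule 4 (unconditioned shift): rodoshilhoga → lodoshilhoga
  rule 5 (vowel merger): lodoshilhoga → lodoshilhoge
  rule 6 (h-loss): lodoshilhoge → lodosiloge
  ⇒ Gatas lodosiloge

lodosiloge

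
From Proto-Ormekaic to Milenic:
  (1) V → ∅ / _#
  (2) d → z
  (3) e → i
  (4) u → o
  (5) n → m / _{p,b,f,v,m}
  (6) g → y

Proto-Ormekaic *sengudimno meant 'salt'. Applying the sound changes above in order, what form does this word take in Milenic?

Milenic: start from *sengudimno.
  rule 1 (apocope): sengudimno → sengudimn
  rule 2 (unconditioned shift): sengudimn → senguzimn
  rule 3 (vowel merger): senguzimn → singuzimn
  rule 4 (vowel merger): singuzimn → singozimn
  rule 5: no change — singozimn
  rule 6 (unconditioned shift): singozimn → sinyozimn
  ⇒ Milenic sinyozimn

sinyozimn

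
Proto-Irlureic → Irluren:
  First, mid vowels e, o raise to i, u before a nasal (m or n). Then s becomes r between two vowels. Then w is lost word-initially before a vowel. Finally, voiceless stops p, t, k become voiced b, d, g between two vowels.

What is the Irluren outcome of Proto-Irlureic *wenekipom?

Irluren: *wenekipom
  wenekipom → winekipum   [pre-nasal raising]
  winekipum (rule 2 does not apply)
  winekipum → inekipum   [glide loss]
  inekipum → inegibum   [intervocalic voicing]
  giving Irluren inegibum.

inegibum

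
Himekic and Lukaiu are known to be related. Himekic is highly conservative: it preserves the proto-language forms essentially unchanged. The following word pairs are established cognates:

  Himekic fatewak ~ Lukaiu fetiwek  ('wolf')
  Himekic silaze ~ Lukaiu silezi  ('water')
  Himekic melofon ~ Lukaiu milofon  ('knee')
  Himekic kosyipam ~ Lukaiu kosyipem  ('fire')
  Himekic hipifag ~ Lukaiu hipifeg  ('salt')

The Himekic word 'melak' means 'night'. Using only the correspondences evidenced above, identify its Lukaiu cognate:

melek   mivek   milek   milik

milek

fatewak ~ fetiwek, melofon ~ milofon — Himekic e corresponds to Lukaiu i after a consonant, before a consonant other than r, m, n, p, b, f, v.
fatewak ~ fetiwek, silaze ~ silezi — Himekic a corresponds to Lukaiu e after a consonant, before a consonant other than r, m, n, p, b, f, v.
Applying these to Himekic 'melak':
  melak → milak   (e→i after a consonant, before a consonant other than r, m, n, p, b, f, v)
  milak → milek   (a→e after a consonant, before a consonant other than r, m, n, p, b, f, v)
So the Lukaiu cognate is 'milek'.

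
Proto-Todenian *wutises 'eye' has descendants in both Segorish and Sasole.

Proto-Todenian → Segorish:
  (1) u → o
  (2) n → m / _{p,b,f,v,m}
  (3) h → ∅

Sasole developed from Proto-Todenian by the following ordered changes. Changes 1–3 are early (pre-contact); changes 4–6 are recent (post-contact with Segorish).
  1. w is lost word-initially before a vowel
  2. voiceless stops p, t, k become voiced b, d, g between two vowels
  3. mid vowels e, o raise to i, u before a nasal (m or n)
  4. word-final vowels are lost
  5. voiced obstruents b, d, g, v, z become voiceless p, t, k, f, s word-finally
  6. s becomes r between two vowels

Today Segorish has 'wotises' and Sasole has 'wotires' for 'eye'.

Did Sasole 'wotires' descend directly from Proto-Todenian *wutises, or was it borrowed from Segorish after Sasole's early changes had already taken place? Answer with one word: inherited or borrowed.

borrowed

If inherited, *wutises would pass through all of Sasole's changes:
Sasole: start from *wutises.
  rule 1 (glide loss): wutises → utises
  rule 2 (intervocalic voicing): utises → udises
  rule 3: no change — udises
  rule 4: no change — udises
  rule 5: no change — udises
  rule 6 (rhotacism): udises → udires
  ⇒ Sasole udires
If borrowed from Segorish 'wotises' after the early changes, it would undergo only the recent ones:
  rule 4 (apocope): no change (wotises)
  rule 5 (final devoicing): no change (wotises)
  rule 6 (rhotacism): wotises → wotires
  ⇒ as a loan: wotires
Sasole 'wotires' matches the loan outcome 'wotires', not the inherited 'udires' — it skipped the early Sasole changes, so it was borrowed from Segorish.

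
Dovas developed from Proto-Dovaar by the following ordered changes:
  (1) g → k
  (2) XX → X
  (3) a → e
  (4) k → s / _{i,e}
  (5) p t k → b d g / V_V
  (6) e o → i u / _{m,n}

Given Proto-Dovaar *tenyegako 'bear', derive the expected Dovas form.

Dovas: *tenyegako
  tenyegako → tenyekako   [unconditioned shift]
  tenyekako (rule 2 does not apply)
  tenyekako → tenyekeko   [vowel merger]
  tenyekeko → tenyeseko   [palatalisation]
  tenyeseko → tenyesego   [intervocalic voicing]
  tenyesego → tinyesego   [pre-nasal raising]
  giving Dovas tinyesego.

tinyesego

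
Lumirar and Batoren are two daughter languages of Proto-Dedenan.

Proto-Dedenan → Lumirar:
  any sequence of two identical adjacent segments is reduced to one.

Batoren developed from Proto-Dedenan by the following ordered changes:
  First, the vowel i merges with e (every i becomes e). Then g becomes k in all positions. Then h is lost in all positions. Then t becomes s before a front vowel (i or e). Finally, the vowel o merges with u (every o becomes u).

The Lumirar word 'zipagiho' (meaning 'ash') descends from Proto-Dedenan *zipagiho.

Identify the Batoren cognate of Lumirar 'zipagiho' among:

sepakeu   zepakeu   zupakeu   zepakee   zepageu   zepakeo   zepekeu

zepakeu

Batoren: *zipagiho > zepageho > zepakeho > zepakeo > zepakeu  (by vowel merger, unconditioned shift, h-loss, vowel merger)
Among the options, 'zepakeu' alone shows every Batoren change applied in order.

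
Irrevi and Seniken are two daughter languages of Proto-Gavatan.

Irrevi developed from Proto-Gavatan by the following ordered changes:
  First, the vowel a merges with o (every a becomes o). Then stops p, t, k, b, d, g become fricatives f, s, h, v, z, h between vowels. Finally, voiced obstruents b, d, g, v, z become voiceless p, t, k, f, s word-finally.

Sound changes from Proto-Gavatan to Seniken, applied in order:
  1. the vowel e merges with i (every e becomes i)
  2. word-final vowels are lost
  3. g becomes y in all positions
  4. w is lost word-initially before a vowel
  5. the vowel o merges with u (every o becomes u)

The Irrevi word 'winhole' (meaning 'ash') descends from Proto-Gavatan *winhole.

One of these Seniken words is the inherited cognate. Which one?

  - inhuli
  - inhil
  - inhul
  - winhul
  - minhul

inhul

Seniken: start from *winhole.
  rule 1 (vowel merger): winhole → winholi
  rule 2 (apocope): winholi → winhol
  rule 3: no change — winhol
  rule 4 (glide loss): winhol → inhol
  rule 5 (vowel merger): inhol → inhul
  ⇒ Seniken inhul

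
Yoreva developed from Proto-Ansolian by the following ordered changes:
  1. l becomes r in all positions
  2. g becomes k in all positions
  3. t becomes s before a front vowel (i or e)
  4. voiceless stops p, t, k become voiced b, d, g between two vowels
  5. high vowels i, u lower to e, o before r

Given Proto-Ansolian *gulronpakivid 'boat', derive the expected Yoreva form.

korronpagivid

Yoreva: *gulronpakivid > gurronpakivid > kurronpakivid > kurronpagivid > korronpagivid  (by unconditioned shift, unconditioned shift, intervocalic voicing, pre-rhotic lowering)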